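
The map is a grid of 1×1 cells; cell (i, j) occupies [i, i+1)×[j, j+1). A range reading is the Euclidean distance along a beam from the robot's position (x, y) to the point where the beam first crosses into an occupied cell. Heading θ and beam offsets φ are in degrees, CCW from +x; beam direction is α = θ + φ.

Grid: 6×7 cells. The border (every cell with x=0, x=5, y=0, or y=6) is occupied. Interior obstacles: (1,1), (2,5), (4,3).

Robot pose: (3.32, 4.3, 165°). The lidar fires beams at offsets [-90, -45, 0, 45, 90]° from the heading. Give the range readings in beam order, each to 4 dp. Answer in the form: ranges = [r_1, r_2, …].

beam 1: φ=-90°, α=75°
  dir = (cos 75°, sin 75°) = (0.2588, 0.9659); from cell (3,4)
  next x-line at t=2.6273, next y-line at t=0.7247; Δt_x=3.8637, Δt_y=1.0353
    y: enter (3,5) at t=0.7247
    y: enter (3,6) at t=1.7600 ← occupied
  → r_1 = 1.7600
beam 2: φ=-45°, α=120°
  dir = (cos 120°, sin 120°) = (-0.5000, 0.8660); from cell (3,4)
  next x-line at t=0.6400, next y-line at t=0.8083; Δt_x=2.0000, Δt_y=1.1547
    x: enter (2,4) at t=0.6400
    y: enter (2,5) at t=0.8083 ← occupied
  → r_2 = 0.8083
beam 3: φ=0°, α=165°
  dir = (cos 165°, sin 165°) = (-0.9659, 0.2588); from cell (3,4)
  next x-line at t=0.3313, next y-line at t=2.7046; Δt_x=1.0353, Δt_y=3.8637
    x: enter (2,4) at t=0.3313
    x: enter (1,4) at t=1.3666
    x: enter (0,4) at t=2.4018 ← occupied
  → r_3 = 2.4018
beam 4: φ=45°, α=210°
  dir = (cos 210°, sin 210°) = (-0.8660, -0.5000); from cell (3,4)
  next x-line at t=0.3695, next y-line at t=0.6000; Δt_x=1.1547, Δt_y=2.0000
    x: enter (2,4) at t=0.3695
    y: enter (2,3) at t=0.6000
    x: enter (1,3) at t=1.5242
    y: enter (1,2) at t=2.6000
    x: enter (0,2) at t=2.6789 ← occupied
  → r_4 = 2.6789
beam 5: φ=90°, α=255°
  dir = (cos 255°, sin 255°) = (-0.2588, -0.9659); from cell (3,4)
  next x-line at t=1.2364, next y-line at t=0.3106; Δt_x=3.8637, Δt_y=1.0353
    y: enter (3,3) at t=0.3106
    x: enter (2,3) at t=1.2364
    y: enter (2,2) at t=1.3459
    y: enter (2,1) at t=2.3811
    y: enter (2,0) at t=3.4164 ← occupied
  → r_5 = 3.4164

ranges = [1.7600, 0.8083, 2.4018, 2.6789, 3.4164]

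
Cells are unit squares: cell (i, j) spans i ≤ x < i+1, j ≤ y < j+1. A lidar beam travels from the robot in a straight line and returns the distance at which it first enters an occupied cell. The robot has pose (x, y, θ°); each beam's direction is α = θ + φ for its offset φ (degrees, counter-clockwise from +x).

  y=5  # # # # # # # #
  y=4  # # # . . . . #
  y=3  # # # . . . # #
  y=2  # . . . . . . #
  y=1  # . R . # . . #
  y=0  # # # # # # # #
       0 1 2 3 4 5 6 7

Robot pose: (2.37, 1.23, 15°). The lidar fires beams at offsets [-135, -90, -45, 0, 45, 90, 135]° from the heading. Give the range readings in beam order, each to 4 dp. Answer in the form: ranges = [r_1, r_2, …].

beam 1: φ=-135°, α=240°
  d=(-0.5000,-0.8660)  start (2,1)  tX=0.7400 tY=0.2656  stride 1/|dx|=2.0000 1/|dy|=1.1547
    cross y-line → (2,0), t=0.2656 (wall)
  → r_1 = 0.2656
beam 2: φ=-90°, α=285°
  d=(0.2588,-0.9659)  start (2,1)  tX=2.4341 tY=0.2381  stride 1/|dx|=3.8637 1/|dy|=1.0353
    cross y-line → (2,0), t=0.2381 (wall)
  → r_2 = 0.2381
beam 3: φ=-45°, α=330°
  d=(0.8660,-0.5000)  start (2,1)  tX=0.7275 tY=0.4600  stride 1/|dx|=1.1547 1/|dy|=2.0000
    cross y-line → (2,0), t=0.4600 (wall)
  → r_3 = 0.4600
beam 4: φ=0°, α=15°
  d=(0.9659,0.2588)  start (2,1)  tX=0.6522 tY=2.9751  stride 1/|dx|=1.0353 1/|dy|=3.8637
    cross x-line → (3,1), t=0.6522
    cross x-line → (4,1), t=1.6875 (wall)
  → r_4 = 1.6875
beam 5: φ=45°, α=60°
  d=(0.5000,0.8660)  start (2,1)  tX=1.2600 tY=0.8891  stride 1/|dx|=2.0000 1/|dy|=1.1547
    cross y-line → (2,2), t=0.8891
    cross x-line → (3,2), t=1.2600
    cross y-line → (3,3), t=2.0438
    cross y-line → (3,4), t=3.1985
    cross x-line → (4,4), t=3.2600
    cross y-line → (4,5), t=4.3532 (wall)
  → r_5 = 4.3532
beam 6: φ=90°, α=105°
  d=(-0.2588,0.9659)  start (2,1)  tX=1.4296 tY=0.7972  stride 1/|dx|=3.8637 1/|dy|=1.0353
    cross y-line → (2,2), t=0.7972
    cross x-line → (1,2), t=1.4296
    cross y-line → (1,3), t=1.8324 (wall)
  → r_6 = 1.8324
beam 7: φ=135°, α=150°
  d=(-0.8660,0.5000)  start (2,1)  tX=0.4272 tY=1.5400  stride 1/|dx|=1.1547 1/|dy|=2.0000
    cross x-line → (1,1), t=0.4272
    cross y-line → (1,2), t=1.5400
    cross x-line → (0,2), t=1.5819 (wall)
  → r_7 = 1.5819

ranges = [0.2656, 0.2381, 0.4600, 1.6875, 4.3532, 1.8324, 1.5819]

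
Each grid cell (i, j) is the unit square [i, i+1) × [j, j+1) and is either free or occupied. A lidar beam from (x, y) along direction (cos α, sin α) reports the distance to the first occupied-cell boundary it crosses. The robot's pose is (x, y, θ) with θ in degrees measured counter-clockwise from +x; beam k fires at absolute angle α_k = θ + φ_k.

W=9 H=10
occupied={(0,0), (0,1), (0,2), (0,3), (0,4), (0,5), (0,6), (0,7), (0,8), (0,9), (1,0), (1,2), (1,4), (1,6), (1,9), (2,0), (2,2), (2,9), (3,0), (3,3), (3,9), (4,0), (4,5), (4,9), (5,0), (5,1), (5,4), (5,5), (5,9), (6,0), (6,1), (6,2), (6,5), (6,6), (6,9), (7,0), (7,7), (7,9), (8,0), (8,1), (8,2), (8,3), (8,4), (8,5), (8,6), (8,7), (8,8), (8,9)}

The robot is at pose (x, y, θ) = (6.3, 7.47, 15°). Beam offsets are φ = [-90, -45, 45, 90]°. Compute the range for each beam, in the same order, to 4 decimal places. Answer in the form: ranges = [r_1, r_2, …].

beam 1: φ=-90°, α=285°
  dir = (cos 285°, sin 285°) = (0.2588, -0.9659); from cell (6,7)
  next x-line at t=2.7046, next y-line at t=0.4866; Δt_x=3.8637, Δt_y=1.0353
    y: enter (6,6) at t=0.4866 ← occupied
  → r_1 = 0.4866
beam 2: φ=-45°, α=330°
  dir = (cos 330°, sin 330°) = (0.8660, -0.5000); from cell (6,7)
  next x-line at t=0.8083, next y-line at t=0.9400; Δt_x=1.1547, Δt_y=2.0000
    x: enter (7,7) at t=0.8083 ← occupied
  → r_2 = 0.8083
beam 3: φ=45°, α=60°
  dir = (cos 60°, sin 60°) = (0.5000, 0.8660); from cell (6,7)
  next x-line at t=1.4000, next y-line at t=0.6120; Δt_x=2.0000, Δt_y=1.1547
    y: enter (6,8) at t=0.6120
    x: enter (7,8) at t=1.4000
    y: enter (7,9) at t=1.7667 ← occupied
  → r_3 = 1.7667
beam 4: φ=90°, α=105°
  dir = (cos 105°, sin 105°) = (-0.2588, 0.9659); from cell (6,7)
  next x-line at t=1.1591, next y-line at t=0.5487; Δt_x=3.8637, Δt_y=1.0353
    y: enter (6,8) at t=0.5487
    x: enter (5,8) at t=1.1591
    y: enter (5,9) at t=1.5840 ← occupied
  → r_4 = 1.5840

ranges = [0.4866, 0.8083, 1.7667, 1.5840]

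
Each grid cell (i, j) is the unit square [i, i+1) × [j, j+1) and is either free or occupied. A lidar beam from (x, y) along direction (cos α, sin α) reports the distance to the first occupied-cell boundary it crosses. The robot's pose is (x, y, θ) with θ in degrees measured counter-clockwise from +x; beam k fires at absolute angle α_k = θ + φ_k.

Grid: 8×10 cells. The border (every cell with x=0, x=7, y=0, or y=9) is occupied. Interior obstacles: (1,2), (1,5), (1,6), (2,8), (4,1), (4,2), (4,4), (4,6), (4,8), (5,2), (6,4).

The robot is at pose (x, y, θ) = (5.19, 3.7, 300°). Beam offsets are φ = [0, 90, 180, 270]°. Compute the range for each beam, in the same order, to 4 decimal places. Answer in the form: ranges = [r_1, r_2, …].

ranges = [0.8083, 0.9353, 0.3800, 4.8382]

beam 1: φ=0°, α=300°
  cosα=0.5000 sinα=-0.8660 | (5,3) | tMaxX 1.6200 tMaxY 0.8083 | tΔX 2.0000 tΔY 1.1547
    t=0.8083 [y] (5,2) — stop
  → r_1 = 0.8083
beam 2: φ=90°, α=30°
  cosα=0.8660 sinα=0.5000 | (5,3) | tMaxX 0.9353 tMaxY 0.6000 | tΔX 1.1547 tΔY 2.0000
    t=0.6000 [y] (5,4)
    t=0.9353 [x] (6,4) — stop
  → r_2 = 0.9353
beam 3: φ=180°, α=120°
  cosα=-0.5000 sinα=0.8660 | (5,3) | tMaxX 0.3800 tMaxY 0.3464 | tΔX 2.0000 tΔY 1.1547
    t=0.3464 [y] (5,4)
    t=0.3800 [x] (4,4) — stop
  → r_3 = 0.3800
beam 4: φ=270°, α=210°
  cosα=-0.8660 sinα=-0.5000 | (5,3) | tMaxX 0.2194 tMaxY 1.4000 | tΔX 1.1547 tΔY 2.0000
    t=0.2194 [x] (4,3)
    t=1.3741 [x] (3,3)
    t=1.4000 [y] (3,2)
    t=2.5288 [x] (2,2)
    t=3.4000 [y] (2,1)
    t=3.6835 [x] (1,1)
    t=4.8382 [x] (0,1) — stop
  → r_4 = 4.8382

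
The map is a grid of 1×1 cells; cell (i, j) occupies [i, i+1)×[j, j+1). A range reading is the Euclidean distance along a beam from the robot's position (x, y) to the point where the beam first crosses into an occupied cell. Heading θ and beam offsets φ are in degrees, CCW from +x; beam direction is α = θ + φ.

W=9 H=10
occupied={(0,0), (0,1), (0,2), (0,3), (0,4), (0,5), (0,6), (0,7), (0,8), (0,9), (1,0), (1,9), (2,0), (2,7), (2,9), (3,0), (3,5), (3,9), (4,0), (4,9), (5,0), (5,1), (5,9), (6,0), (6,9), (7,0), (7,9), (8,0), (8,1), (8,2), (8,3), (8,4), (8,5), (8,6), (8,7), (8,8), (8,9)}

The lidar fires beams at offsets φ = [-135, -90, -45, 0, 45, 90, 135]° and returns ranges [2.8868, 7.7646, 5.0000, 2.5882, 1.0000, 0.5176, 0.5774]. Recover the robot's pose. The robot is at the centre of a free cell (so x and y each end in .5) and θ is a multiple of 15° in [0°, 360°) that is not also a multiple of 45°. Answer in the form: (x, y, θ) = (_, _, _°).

(x, y, θ) = (5.5, 8.5, 345°)

The pose lattice has 53·16 = 848 candidates. Test each by forward raycasting.
  (3.5, 3.5, 255°): beam 1 = 5.0000 ≠ 2.8868 ✗
  (3.5, 1.5, 210°): beam 1 = 7.7646 ≠ 2.8868 ✗
  (3.5, 7.5, 285°): beam 1 = 0.5774 ≠ 2.8868 ✗
  (7.5, 5.5, 75°): beam 1 = 1.0000 ≠ 2.8868 ✗
  (5.5, 6.5, 60°): beam 1 = 5.6940 ≠ 2.8868 ✗
  …
  (5.5, 8.5, 345°): r_1=2.8868, r_2=7.7646, r_3=5.0000, r_4=2.5882, r_5=1.0000, r_6=0.5176, r_7=0.5774 — all match ✓
Only this pose fits every beam.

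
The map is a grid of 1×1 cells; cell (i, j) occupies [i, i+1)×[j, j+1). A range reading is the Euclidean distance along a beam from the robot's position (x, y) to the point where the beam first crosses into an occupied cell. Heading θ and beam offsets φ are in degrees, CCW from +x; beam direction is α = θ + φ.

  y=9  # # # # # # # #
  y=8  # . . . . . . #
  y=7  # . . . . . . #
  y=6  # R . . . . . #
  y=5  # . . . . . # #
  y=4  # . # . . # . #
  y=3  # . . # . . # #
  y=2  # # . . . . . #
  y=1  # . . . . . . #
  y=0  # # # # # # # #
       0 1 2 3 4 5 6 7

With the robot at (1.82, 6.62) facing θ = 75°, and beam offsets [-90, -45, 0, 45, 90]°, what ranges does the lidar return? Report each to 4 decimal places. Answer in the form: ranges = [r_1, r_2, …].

ranges = [4.3275, 4.7600, 2.4640, 1.6400, 0.8489]

beam 1: φ=-90°, α=345°
  direction (0.9659, -0.2588); cell (1,6); t to first gridline: x 0.1863, y 2.3955 (then +1.0353 / +3.8637)
    (2,6) via x @ 0.1863
    (3,6) via x @ 1.2216
    (4,6) via x @ 2.2569
    (4,5) via y @ 2.3955
    (5,5) via x @ 3.2922
    (6,5) via x @ 4.3275  # hit
  → r_1 = 4.3275
beam 2: φ=-45°, α=30°
  direction (0.8660, 0.5000); cell (1,6); t to first gridline: x 0.2078, y 0.7600 (then +1.1547 / +2.0000)
    (2,6) via x @ 0.2078
    (2,7) via y @ 0.7600
    (3,7) via x @ 1.3625
    (4,7) via x @ 2.5172
    (4,8) via y @ 2.7600
    (5,8) via x @ 3.6719
    (5,9) via y @ 4.7600  # hit
  → r_2 = 4.7600
beam 3: φ=0°, α=75°
  direction (0.2588, 0.9659); cell (1,6); t to first gridline: x 0.6955, y 0.3934 (then +3.8637 / +1.0353)
    (1,7) via y @ 0.3934
    (2,7) via x @ 0.6955
    (2,8) via y @ 1.4287
    (2,9) via y @ 2.4640  # hit
  → r_3 = 2.4640
beam 4: φ=45°, α=120°
  direction (-0.5000, 0.8660); cell (1,6); t to first gridline: x 1.6400, y 0.4388 (then +2.0000 / +1.1547)
    (1,7) via y @ 0.4388
    (1,8) via y @ 1.5935
    (0,8) via x @ 1.6400  # hit
  → r_4 = 1.6400
beam 5: φ=90°, α=165°
  direction (-0.9659, 0.2588); cell (1,6); t to first gridline: x 0.8489, y 1.4682 (then +1.0353 / +3.8637)
    (0,6) via x @ 0.8489  # hit
  → r_5 = 0.8489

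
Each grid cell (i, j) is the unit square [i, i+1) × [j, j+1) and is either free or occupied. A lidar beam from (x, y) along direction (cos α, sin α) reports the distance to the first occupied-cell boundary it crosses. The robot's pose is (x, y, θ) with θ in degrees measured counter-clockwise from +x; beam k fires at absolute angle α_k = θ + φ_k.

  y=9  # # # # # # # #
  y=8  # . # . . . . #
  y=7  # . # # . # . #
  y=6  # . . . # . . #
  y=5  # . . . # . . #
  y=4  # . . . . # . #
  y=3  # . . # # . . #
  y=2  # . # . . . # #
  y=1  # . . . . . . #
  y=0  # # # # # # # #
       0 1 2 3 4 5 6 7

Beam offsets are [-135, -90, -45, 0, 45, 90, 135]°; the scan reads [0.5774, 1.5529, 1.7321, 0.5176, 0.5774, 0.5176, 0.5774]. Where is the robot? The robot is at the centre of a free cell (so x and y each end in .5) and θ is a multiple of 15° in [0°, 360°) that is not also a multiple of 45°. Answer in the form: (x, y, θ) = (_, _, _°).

(x, y, θ) = (4.5, 7.5, 165°)

The pose lattice has 37·16 = 592 candidates. Test each by forward raycasting.
  (5.5, 5.5, 255°): beam 1 = 1.0000 ≠ 0.5774 ✗
  (2.5, 1.5, 105°): beam 1 = 1.0000 ≠ 0.5774 ✗
  (2.5, 4.5, 120°): beam 1 = 1.9319 ≠ 0.5774 ✗
  …
  (4.5, 7.5, 165°): r_1=0.5774, r_2=1.5529, r_3=1.7321, r_4=0.5176, r_5=0.5774, r_6=0.5176, r_7=0.5774 — all match ✓
Only this pose fits every beam.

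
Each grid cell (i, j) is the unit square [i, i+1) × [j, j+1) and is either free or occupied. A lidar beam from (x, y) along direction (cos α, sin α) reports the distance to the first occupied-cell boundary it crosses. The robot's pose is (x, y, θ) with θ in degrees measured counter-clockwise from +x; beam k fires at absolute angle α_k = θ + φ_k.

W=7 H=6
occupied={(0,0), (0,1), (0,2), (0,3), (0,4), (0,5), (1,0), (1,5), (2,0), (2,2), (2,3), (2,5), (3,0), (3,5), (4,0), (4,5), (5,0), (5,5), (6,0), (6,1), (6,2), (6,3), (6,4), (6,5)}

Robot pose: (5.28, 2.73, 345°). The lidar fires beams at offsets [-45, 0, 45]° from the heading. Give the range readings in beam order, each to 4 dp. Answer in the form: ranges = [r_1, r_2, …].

beam 1: φ=-45°, α=300°
  dir = (cos 300°, sin 300°) = (0.5000, -0.8660); from cell (5,2)
  next x-line at t=1.4400, next y-line at t=0.8429; Δt_x=2.0000, Δt_y=1.1547
    y: enter (5,1) at t=0.8429
    x: enter (6,1) at t=1.4400 ← occupied
  → r_1 = 1.4400
beam 2: φ=0°, α=345°
  dir = (cos 345°, sin 345°) = (0.9659, -0.2588); from cell (5,2)
  next x-line at t=0.7454, next y-line at t=2.8205; Δt_x=1.0353, Δt_y=3.8637
    x: enter (6,2) at t=0.7454 ← occupied
  → r_2 = 0.7454
beam 3: φ=45°, α=30°
  dir = (cos 30°, sin 30°) = (0.8660, 0.5000); from cell (5,2)
  next x-line at t=0.8314, next y-line at t=0.5400; Δt_x=1.1547, Δt_y=2.0000
    y: enter (5,3) at t=0.5400
    x: enter (6,3) at t=0.8314 ← occupied
  → r_3 = 0.8314

ranges = [1.4400, 0.7454, 0.8314]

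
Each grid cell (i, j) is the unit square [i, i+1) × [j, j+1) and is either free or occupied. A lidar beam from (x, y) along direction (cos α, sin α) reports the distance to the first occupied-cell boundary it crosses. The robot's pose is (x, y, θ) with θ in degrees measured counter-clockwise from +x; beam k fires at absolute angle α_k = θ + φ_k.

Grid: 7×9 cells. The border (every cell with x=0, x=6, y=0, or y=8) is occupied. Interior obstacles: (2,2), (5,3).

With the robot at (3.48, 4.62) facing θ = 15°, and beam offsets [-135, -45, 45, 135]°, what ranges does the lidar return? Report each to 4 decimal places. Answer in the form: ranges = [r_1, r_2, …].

beam 1: φ=-135°, α=240°
  cosα=-0.5000 sinα=-0.8660 | (3,4) | tMaxX 0.9600 tMaxY 0.7159 | tΔX 2.0000 tΔY 1.1547
    t=0.7159 [y] (3,3)
    t=0.9600 [x] (2,3)
    t=1.8706 [y] (2,2) — stop
  → r_1 = 1.8706
beam 2: φ=-45°, α=330°
  cosα=0.8660 sinα=-0.5000 | (3,4) | tMaxX 0.6004 tMaxY 1.2400 | tΔX 1.1547 tΔY 2.0000
    t=0.6004 [x] (4,4)
    t=1.2400 [y] (4,3)
    t=1.7551 [x] (5,3) — stop
  → r_2 = 1.7551
beam 3: φ=45°, α=60°
  cosα=0.5000 sinα=0.8660 | (3,4) | tMaxX 1.0400 tMaxY 0.4388 | tΔX 2.0000 tΔY 1.1547
    t=0.4388 [y] (3,5)
    t=1.0400 [x] (4,5)
    t=1.5935 [y] (4,6)
    t=2.7482 [y] (4,7)
    t=3.0400 [x] (5,7)
    t=3.9029 [y] (5,8) — stop
  → r_3 = 3.9029
beam 4: φ=135°, α=150°
  cosα=-0.8660 sinα=0.5000 | (3,4) | tMaxX 0.5543 tMaxY 0.7600 | tΔX 1.1547 tΔY 2.0000
    t=0.5543 [x] (2,4)
    t=0.7600 [y] (2,5)
    t=1.7090 [x] (1,5)
    t=2.7600 [y] (1,6)
    t=2.8637 [x] (0,6) — stop
  → r_4 = 2.8637

ranges = [1.8706, 1.7551, 3.9029, 2.8637]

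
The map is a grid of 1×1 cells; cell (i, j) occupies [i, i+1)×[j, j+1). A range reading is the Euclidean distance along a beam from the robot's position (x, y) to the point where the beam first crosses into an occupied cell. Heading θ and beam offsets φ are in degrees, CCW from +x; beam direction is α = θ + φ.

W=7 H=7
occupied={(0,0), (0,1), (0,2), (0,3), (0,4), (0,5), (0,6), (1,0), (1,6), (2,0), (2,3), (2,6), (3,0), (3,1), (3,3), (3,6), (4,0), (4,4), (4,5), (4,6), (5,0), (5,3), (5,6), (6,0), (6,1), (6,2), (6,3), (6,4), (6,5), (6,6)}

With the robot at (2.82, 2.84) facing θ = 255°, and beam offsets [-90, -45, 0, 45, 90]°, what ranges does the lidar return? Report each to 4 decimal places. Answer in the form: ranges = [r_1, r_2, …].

ranges = [0.6182, 2.1016, 1.9049, 0.9699, 3.2922]

beam 1: φ=-90°, α=165°
  direction (-0.9659, 0.2588); cell (2,2); t to first gridline: x 0.8489, y 0.6182 (then +1.0353 / +3.8637)
    (2,3) via y @ 0.6182  # hit
  → r_1 = 0.6182
beam 2: φ=-45°, α=210°
  direction (-0.8660, -0.5000); cell (2,2); t to first gridline: x 0.9469, y 1.6800 (then +1.1547 / +2.0000)
    (1,2) via x @ 0.9469
    (1,1) via y @ 1.6800
    (0,1) via x @ 2.1016  # hit
  → r_2 = 2.1016
beam 3: φ=0°, α=255°
  direction (-0.2588, -0.9659); cell (2,2); t to first gridline: x 3.1682, y 0.8696 (then +3.8637 / +1.0353)
    (2,1) via y @ 0.8696
    (2,0) via y @ 1.9049  # hit
  → r_3 = 1.9049
beam 4: φ=45°, α=300°
  direction (0.5000, -0.8660); cell (2,2); t to first gridline: x 0.3600, y 0.9699 (then +2.0000 / +1.1547)
    (3,2) via x @ 0.3600
    (3,1) via y @ 0.9699  # hit
  → r_4 = 0.9699
beam 5: φ=90°, α=345°
  direction (0.9659, -0.2588); cell (2,2); t to first gridline: x 0.1863, y 3.2455 (then +1.0353 / +3.8637)
    (3,2) via x @ 0.1863
    (4,2) via x @ 1.2216
    (5,2) via x @ 2.2569
    (5,1) via y @ 3.2455
    (6,1) via x @ 3.2922  # hit
  → r_5 = 3.2922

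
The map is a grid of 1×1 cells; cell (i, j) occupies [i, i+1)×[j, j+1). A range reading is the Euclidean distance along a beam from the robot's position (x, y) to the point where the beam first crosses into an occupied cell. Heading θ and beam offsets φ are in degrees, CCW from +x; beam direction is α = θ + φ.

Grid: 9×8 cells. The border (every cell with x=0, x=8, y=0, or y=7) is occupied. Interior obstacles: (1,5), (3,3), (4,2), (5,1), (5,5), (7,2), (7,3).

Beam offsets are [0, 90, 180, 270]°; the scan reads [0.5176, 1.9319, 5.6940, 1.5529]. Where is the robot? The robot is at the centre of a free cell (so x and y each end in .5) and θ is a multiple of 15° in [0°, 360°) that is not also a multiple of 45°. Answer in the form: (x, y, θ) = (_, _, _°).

The pose lattice has 35·16 = 560 candidates. Test each by forward raycasting.
  (7.5, 1.5, 60°): beam 1 = 0.5774 ≠ 0.5176 ✗
  (3.5, 2.5, 150°): beam 1 = 2.8868 ≠ 0.5176 ✗
  (2.5, 5.5, 210°): beam 1 = 0.5774 ≠ 0.5176 ✗
  …
  (2.5, 5.5, 195°): r_1=0.5176, r_2=1.9319, r_3=5.6940, r_4=1.5529 — all match ✓
Only this pose fits every beam.

(x, y, θ) = (2.5, 5.5, 195°)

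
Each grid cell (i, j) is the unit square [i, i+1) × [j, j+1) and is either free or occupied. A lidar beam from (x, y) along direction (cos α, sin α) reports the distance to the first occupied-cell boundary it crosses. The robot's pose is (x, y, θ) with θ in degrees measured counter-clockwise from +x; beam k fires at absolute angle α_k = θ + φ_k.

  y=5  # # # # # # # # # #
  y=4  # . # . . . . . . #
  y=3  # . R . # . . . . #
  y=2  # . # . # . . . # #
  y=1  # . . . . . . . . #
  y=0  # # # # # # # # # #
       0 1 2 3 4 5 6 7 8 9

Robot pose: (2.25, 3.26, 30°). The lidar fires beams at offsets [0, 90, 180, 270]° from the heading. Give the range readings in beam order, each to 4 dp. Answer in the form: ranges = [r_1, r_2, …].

beam 1: φ=0°, α=30°
  d=(0.8660,0.5000)  start (2,3)  tX=0.8660 tY=1.4800  stride 1/|dx|=1.1547 1/|dy|=2.0000
    cross x-line → (3,3), t=0.8660
    cross y-line → (3,4), t=1.4800
    cross x-line → (4,4), t=2.0207
    cross x-line → (5,4), t=3.1754
    cross y-line → (5,5), t=3.4800 (wall)
  → r_1 = 3.4800
beam 2: φ=90°, α=120°
  d=(-0.5000,0.8660)  start (2,3)  tX=0.5000 tY=0.8545  stride 1/|dx|=2.0000 1/|dy|=1.1547
    cross x-line → (1,3), t=0.5000
    cross y-line → (1,4), t=0.8545
    cross y-line → (1,5), t=2.0092 (wall)
  → r_2 = 2.0092
beam 3: φ=180°, α=210°
  d=(-0.8660,-0.5000)  start (2,3)  tX=0.2887 tY=0.5200  stride 1/|dx|=1.1547 1/|dy|=2.0000
    cross x-line → (1,3), t=0.2887
    cross y-line → (1,2), t=0.5200
    cross x-line → (0,2), t=1.4434 (wall)
  → r_3 = 1.4434
beam 4: φ=270°, α=300°
  d=(0.5000,-0.8660)  start (2,3)  tX=1.5000 tY=0.3002  stride 1/|dx|=2.0000 1/|dy|=1.1547
    cross y-line → (2,2), t=0.3002 (wall)
  → r_4 = 0.3002

ranges = [3.4800, 2.0092, 1.4434, 0.3002]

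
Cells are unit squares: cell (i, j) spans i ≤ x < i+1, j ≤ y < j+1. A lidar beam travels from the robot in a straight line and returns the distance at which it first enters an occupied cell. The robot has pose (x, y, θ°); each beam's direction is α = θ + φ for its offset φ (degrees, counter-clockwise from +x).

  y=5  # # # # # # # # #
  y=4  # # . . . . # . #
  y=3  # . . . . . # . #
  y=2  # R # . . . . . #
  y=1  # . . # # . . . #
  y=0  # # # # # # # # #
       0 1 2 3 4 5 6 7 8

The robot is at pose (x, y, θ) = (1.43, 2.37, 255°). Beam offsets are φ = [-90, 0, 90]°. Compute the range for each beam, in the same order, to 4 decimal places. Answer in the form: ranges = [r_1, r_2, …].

beam 1: φ=-90°, α=165°
  dir = (cos 165°, sin 165°) = (-0.9659, 0.2588); from cell (1,2)
  next x-line at t=0.4452, next y-line at t=2.4341; Δt_x=1.0353, Δt_y=3.8637
    x: enter (0,2) at t=0.4452 ← occupied
  → r_1 = 0.4452
beam 2: φ=0°, α=255°
  dir = (cos 255°, sin 255°) = (-0.2588, -0.9659); from cell (1,2)
  next x-line at t=1.6614, next y-line at t=0.3831; Δt_x=3.8637, Δt_y=1.0353
    y: enter (1,1) at t=0.3831
    y: enter (1,0) at t=1.4183 ← occupied
  → r_2 = 1.4183
beam 3: φ=90°, α=345°
  dir = (cos 345°, sin 345°) = (0.9659, -0.2588); from cell (1,2)
  next x-line at t=0.5901, next y-line at t=1.4296; Δt_x=1.0353, Δt_y=3.8637
    x: enter (2,2) at t=0.5901 ← occupied
  → r_3 = 0.5901

ranges = [0.4452, 1.4183, 0.5901]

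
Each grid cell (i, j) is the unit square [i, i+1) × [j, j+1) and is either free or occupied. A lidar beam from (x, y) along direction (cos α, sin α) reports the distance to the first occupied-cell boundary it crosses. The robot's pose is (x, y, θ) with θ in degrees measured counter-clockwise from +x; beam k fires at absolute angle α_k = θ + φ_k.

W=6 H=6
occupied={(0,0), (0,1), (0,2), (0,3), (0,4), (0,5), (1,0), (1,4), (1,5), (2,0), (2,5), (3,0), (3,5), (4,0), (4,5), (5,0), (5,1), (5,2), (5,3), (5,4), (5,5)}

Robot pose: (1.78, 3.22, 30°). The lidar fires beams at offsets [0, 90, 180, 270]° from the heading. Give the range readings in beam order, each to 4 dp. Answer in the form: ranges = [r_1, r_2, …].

beam 1: φ=0°, α=30°
  dir = (cos 30°, sin 30°) = (0.8660, 0.5000); from cell (1,3)
  next x-line at t=0.2540, next y-line at t=1.5600; Δt_x=1.1547, Δt_y=2.0000
    x: enter (2,3) at t=0.2540
    x: enter (3,3) at t=1.4087
    y: enter (3,4) at t=1.5600
    x: enter (4,4) at t=2.5634
    y: enter (4,5) at t=3.5600 ← occupied
  → r_1 = 3.5600
beam 2: φ=90°, α=120°
  dir = (cos 120°, sin 120°) = (-0.5000, 0.8660); from cell (1,3)
  next x-line at t=1.5600, next y-line at t=0.9007; Δt_x=2.0000, Δt_y=1.1547
    y: enter (1,4) at t=0.9007 ← occupied
  → r_2 = 0.9007
beam 3: φ=180°, α=210°
  dir = (cos 210°, sin 210°) = (-0.8660, -0.5000); from cell (1,3)
  next x-line at t=0.9007, next y-line at t=0.4400; Δt_x=1.1547, Δt_y=2.0000
    y: enter (1,2) at t=0.4400
    x: enter (0,2) at t=0.9007 ← occupied
  → r_3 = 0.9007
beam 4: φ=270°, α=300°
  dir = (cos 300°, sin 300°) = (0.5000, -0.8660); from cell (1,3)
  next x-line at t=0.4400, next y-line at t=0.2540; Δt_x=2.0000, Δt_y=1.1547
    y: enter (1,2) at t=0.2540
    x: enter (2,2) at t=0.4400
    y: enter (2,1) at t=1.4087
    x: enter (3,1) at t=2.4400
    y: enter (3,0) at t=2.5634 ← occupied
  → r_4 = 2.5634

ranges = [3.5600, 0.9007, 0.9007, 2.5634]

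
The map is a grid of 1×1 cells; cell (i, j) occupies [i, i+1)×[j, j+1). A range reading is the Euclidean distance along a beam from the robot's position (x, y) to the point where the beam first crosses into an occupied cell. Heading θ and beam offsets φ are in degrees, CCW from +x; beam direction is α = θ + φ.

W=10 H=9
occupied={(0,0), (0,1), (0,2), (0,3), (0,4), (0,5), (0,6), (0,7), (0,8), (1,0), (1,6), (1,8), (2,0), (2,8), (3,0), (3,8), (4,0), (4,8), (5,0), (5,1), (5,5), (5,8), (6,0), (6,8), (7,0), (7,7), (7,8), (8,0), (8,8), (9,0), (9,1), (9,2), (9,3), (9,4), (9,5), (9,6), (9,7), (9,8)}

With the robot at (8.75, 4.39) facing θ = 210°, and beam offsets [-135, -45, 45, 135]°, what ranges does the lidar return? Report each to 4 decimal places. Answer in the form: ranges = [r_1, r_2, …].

beam 1: φ=-135°, α=75°
  cosα=0.2588 sinα=0.9659 | (8,4) | tMaxX 0.9659 tMaxY 0.6315 | tΔX 3.8637 tΔY 1.0353
    t=0.6315 [y] (8,5)
    t=0.9659 [x] (9,5) — stop
  → r_1 = 0.9659
beam 2: φ=-45°, α=165°
  cosα=-0.9659 sinα=0.2588 | (8,4) | tMaxX 0.7765 tMaxY 2.3569 | tΔX 1.0353 tΔY 3.8637
    t=0.7765 [x] (7,4)
    t=1.8117 [x] (6,4)
    t=2.3569 [y] (6,5)
    t=2.8470 [x] (5,5) — stop
  → r_2 = 2.8470
beam 3: φ=45°, α=255°
  cosα=-0.2588 sinα=-0.9659 | (8,4) | tMaxX 2.8978 tMaxY 0.4038 | tΔX 3.8637 tΔY 1.0353
    t=0.4038 [y] (8,3)
    t=1.4390 [y] (8,2)
    t=2.4743 [y] (8,1)
    t=2.8978 [x] (7,1)
    t=3.5096 [y] (7,0) — stop
  → r_3 = 3.5096
beam 4: φ=135°, α=345°
  cosα=0.9659 sinα=-0.2588 | (8,4) | tMaxX 0.2588 tMaxY 1.5068 | tΔX 1.0353 tΔY 3.8637
    t=0.2588 [x] (9,4) — stop
  → r_4 = 0.2588

ranges = [0.9659, 2.8470, 3.5096, 0.2588]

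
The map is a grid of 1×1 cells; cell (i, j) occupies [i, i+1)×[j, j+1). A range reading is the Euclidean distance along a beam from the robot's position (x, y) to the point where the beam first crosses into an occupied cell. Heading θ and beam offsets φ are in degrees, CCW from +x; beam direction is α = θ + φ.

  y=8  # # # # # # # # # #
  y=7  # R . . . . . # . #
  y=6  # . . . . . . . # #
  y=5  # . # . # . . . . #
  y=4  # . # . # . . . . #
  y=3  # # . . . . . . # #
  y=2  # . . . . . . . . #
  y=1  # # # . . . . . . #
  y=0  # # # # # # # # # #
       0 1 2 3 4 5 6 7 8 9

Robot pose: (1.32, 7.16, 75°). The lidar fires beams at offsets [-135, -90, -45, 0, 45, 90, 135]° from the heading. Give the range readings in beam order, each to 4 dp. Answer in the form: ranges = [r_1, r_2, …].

beam 1: φ=-135°, α=300°
  cosα=0.5000 sinα=-0.8660 | (1,7) | tMaxX 1.3600 tMaxY 0.1848 | tΔX 2.0000 tΔY 1.1547
    t=0.1848 [y] (1,6)
    t=1.3395 [y] (1,5)
    t=1.3600 [x] (2,5) — stop
  → r_1 = 1.3600
beam 2: φ=-90°, α=345°
  cosα=0.9659 sinα=-0.2588 | (1,7) | tMaxX 0.7040 tMaxY 0.6182 | tΔX 1.0353 tΔY 3.8637
    t=0.6182 [y] (1,6)
    t=0.7040 [x] (2,6)
    t=1.7393 [x] (3,6)
    t=2.7745 [x] (4,6)
    t=3.8098 [x] (5,6)
    t=4.4819 [y] (5,5)
    t=4.8451 [x] (6,5)
    t=5.8804 [x] (7,5)
    t=6.9156 [x] (8,5)
    t=7.9509 [x] (9,5) — stop
  → r_2 = 7.9509
beam 3: φ=-45°, α=30°
  cosα=0.8660 sinα=0.5000 | (1,7) | tMaxX 0.7852 tMaxY 1.6800 | tΔX 1.1547 tΔY 2.0000
    t=0.7852 [x] (2,7)
    t=1.6800 [y] (2,8) — stop
  → r_3 = 1.6800
beam 4: φ=0°, α=75°
  cosα=0.2588 sinα=0.9659 | (1,7) | tMaxX 2.6273 tMaxY 0.8696 | tΔX 3.8637 tΔY 1.0353
    t=0.8696 [y] (1,8) — stop
  → r_4 = 0.8696
beam 5: φ=45°, α=120°
  cosα=-0.5000 sinα=0.8660 | (1,7) | tMaxX 0.6400 tMaxY 0.9699 | tΔX 2.0000 tΔY 1.1547
    t=0.6400 [x] (0,7) — stop
  → r_5 = 0.6400
beam 6: φ=90°, α=165°
  cosα=-0.9659 sinα=0.2588 | (1,7) | tMaxX 0.3313 tMaxY 3.2455 | tΔX 1.0353 tΔY 3.8637
    t=0.3313 [x] (0,7) — stop
  → r_6 = 0.3313
beam 7: φ=135°, α=210°
  cosα=-0.8660 sinα=-0.5000 | (1,7) | tMaxX 0.3695 tMaxY 0.3200 | tΔX 1.1547 tΔY 2.0000
    t=0.3200 [y] (1,6)
    t=0.3695 [x] (0,6) — stop
  → r_7 = 0.3695

ranges = [1.3600, 7.9509, 1.6800, 0.8696, 0.6400, 0.3313, 0.3695]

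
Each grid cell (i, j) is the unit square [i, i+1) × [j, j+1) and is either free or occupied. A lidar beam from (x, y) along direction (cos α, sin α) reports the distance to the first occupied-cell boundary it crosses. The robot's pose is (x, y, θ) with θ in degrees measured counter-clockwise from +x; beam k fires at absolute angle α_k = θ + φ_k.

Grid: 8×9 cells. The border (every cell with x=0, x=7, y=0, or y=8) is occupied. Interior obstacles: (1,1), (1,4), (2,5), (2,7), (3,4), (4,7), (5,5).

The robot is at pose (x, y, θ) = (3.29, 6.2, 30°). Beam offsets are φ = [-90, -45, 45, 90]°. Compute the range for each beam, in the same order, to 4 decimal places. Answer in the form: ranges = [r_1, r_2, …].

ranges = [1.3856, 1.7703, 1.8635, 0.9238]

beam 1: φ=-90°, α=300°
  cosα=0.5000 sinα=-0.8660 | (3,6) | tMaxX 1.4200 tMaxY 0.2309 | tΔX 2.0000 tΔY 1.1547
    t=0.2309 [y] (3,5)
    t=1.3856 [y] (3,4) — stop
  → r_1 = 1.3856
beam 2: φ=-45°, α=345°
  cosα=0.9659 sinα=-0.2588 | (3,6) | tMaxX 0.7350 tMaxY 0.7727 | tΔX 1.0353 tΔY 3.8637
    t=0.7350 [x] (4,6)
    t=0.7727 [y] (4,5)
    t=1.7703 [x] (5,5) — stop
  → r_2 = 1.7703
beam 3: φ=45°, α=75°
  cosα=0.2588 sinα=0.9659 | (3,6) | tMaxX 2.7432 tMaxY 0.8282 | tΔX 3.8637 tΔY 1.0353
    t=0.8282 [y] (3,7)
    t=1.8635 [y] (3,8) — stop
  → r_3 = 1.8635
beam 4: φ=90°, α=120°
  cosα=-0.5000 sinα=0.8660 | (3,6) | tMaxX 0.5800 tMaxY 0.9238 | tΔX 2.0000 tΔY 1.1547
    t=0.5800 [x] (2,6)
    t=0.9238 [y] (2,7) — stop
  → r_4 = 0.9238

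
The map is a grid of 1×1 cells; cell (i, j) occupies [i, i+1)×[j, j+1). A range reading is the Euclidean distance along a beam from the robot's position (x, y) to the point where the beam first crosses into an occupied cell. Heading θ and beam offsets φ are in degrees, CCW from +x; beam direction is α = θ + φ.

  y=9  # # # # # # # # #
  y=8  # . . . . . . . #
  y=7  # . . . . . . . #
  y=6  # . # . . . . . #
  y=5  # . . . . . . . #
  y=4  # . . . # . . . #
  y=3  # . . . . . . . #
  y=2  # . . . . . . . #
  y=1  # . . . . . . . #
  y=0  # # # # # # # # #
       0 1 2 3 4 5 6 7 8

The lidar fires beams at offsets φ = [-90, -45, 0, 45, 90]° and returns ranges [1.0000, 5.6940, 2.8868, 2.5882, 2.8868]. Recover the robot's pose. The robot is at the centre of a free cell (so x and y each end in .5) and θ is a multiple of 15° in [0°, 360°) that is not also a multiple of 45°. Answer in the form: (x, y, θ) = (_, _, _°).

Enumerate (i+0.5, j+0.5, θ) over the 54 free cells and 16 admissible headings. For each, cast all 5 beams and compare to the given ranges.
  (4.5, 8.5, 300°): beam 1 = 4.0415 ≠ 1.0000 ✗
  (3.5, 2.5, 15°): beam 1 = 1.5529 ≠ 1.0000 ✗
  (2.5, 8.5, 30°): beam 1 = 4.0415 ≠ 1.0000 ✗
  …
  (3.5, 3.5, 120°): r_1=1.0000, r_2=5.6940, r_3=2.8868, r_4=2.5882, r_5=2.8868 — all match ✓
No second candidate reproduces the full scan.

(x, y, θ) = (3.5, 3.5, 120°)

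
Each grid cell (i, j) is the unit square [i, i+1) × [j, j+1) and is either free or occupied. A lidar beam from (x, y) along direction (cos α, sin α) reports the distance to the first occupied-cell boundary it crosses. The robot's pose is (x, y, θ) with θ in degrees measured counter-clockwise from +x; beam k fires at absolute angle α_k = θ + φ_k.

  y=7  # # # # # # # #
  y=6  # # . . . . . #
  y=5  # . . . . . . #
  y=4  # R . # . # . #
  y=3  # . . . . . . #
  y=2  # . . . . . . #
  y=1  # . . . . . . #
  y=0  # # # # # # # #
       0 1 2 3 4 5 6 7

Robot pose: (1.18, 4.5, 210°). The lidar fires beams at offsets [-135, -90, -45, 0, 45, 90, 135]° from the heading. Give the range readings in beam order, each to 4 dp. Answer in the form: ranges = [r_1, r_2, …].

ranges = [1.5529, 0.3600, 0.1863, 0.2078, 0.6955, 4.0415, 1.8842]

beam 1: φ=-135°, α=75°
  cosα=0.2588 sinα=0.9659 | (1,4) | tMaxX 3.1682 tMaxY 0.5176 | tΔX 3.8637 tΔY 1.0353
    t=0.5176 [y] (1,5)
    t=1.5529 [y] (1,6) — stop
  → r_1 = 1.5529
beam 2: φ=-90°, α=120°
  cosα=-0.5000 sinα=0.8660 | (1,4) | tMaxX 0.3600 tMaxY 0.5774 | tΔX 2.0000 tΔY 1.1547
    t=0.3600 [x] (0,4) — stop
  → r_2 = 0.3600
beam 3: φ=-45°, α=165°
  cosα=-0.9659 sinα=0.2588 | (1,4) | tMaxX 0.1863 tMaxY 1.9319 | tΔX 1.0353 tΔY 3.8637
    t=0.1863 [x] (0,4) — stop
  → r_3 = 0.1863
beam 4: φ=0°, α=210°
  cosα=-0.8660 sinα=-0.5000 | (1,4) | tMaxX 0.2078 tMaxY 1.0000 | tΔX 1.1547 tΔY 2.0000
    t=0.2078 [x] (0,4) — stop
  → r_4 = 0.2078
beam 5: φ=45°, α=255°
  cosα=-0.2588 sinα=-0.9659 | (1,4) | tMaxX 0.6955 tMaxY 0.5176 | tΔX 3.8637 tΔY 1.0353
    t=0.5176 [y] (1,3)
    t=0.6955 [x] (0,3) — stop
  → r_5 = 0.6955
beam 6: φ=90°, α=300°
  cosα=0.5000 sinα=-0.8660 | (1,4) | tMaxX 1.6400 tMaxY 0.5774 | tΔX 2.0000 tΔY 1.1547
    t=0.5774 [y] (1,3)
    t=1.6400 [x] (2,3)
    t=1.7321 [y] (2,2)
    t=2.8868 [y] (2,1)
    t=3.6400 [x] (3,1)
    t=4.0415 [y] (3,0) — stop
  → r_6 = 4.0415
beam 7: φ=135°, α=345°
  cosα=0.9659 sinα=-0.2588 | (1,4) | tMaxX 0.8489 tMaxY 1.9319 | tΔX 1.0353 tΔY 3.8637
    t=0.8489 [x] (2,4)
    t=1.8842 [x] (3,4) — stop
  → r_7 = 1.8842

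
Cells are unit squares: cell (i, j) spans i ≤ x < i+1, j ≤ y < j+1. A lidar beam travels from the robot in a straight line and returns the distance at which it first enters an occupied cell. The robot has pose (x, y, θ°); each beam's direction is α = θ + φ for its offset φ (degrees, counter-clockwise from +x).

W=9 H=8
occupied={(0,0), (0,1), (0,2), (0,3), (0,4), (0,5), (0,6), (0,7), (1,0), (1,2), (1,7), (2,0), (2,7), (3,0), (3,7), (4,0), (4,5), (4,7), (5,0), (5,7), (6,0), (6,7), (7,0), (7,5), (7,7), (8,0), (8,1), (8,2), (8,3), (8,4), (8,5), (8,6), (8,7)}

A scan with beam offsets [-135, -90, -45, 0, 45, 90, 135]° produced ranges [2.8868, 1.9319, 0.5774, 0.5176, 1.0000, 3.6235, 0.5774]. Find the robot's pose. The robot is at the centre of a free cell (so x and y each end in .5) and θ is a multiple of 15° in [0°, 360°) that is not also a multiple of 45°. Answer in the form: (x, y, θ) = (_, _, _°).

The pose lattice has 39·16 = 624 candidates. Test each by forward raycasting.
  (2.5, 5.5, 105°): beam 1 = 6.3509 ≠ 2.8868 ✗
  (7.5, 2.5, 150°): beam 1 = 0.5176 ≠ 2.8868 ✗
  (2.5, 4.5, 195°): beam 2 = 2.5882 ≠ 1.9319 ✗
  …
  (4.5, 6.5, 105°): r_1=2.8868, r_2=1.9319, r_3=0.5774, r_4=0.5176, r_5=1.0000, r_6=3.6235, r_7=0.5774 — all match ✓
Unique over the lattice → pose = (4.5, 6.5, 105°).

(x, y, θ) = (4.5, 6.5, 105°)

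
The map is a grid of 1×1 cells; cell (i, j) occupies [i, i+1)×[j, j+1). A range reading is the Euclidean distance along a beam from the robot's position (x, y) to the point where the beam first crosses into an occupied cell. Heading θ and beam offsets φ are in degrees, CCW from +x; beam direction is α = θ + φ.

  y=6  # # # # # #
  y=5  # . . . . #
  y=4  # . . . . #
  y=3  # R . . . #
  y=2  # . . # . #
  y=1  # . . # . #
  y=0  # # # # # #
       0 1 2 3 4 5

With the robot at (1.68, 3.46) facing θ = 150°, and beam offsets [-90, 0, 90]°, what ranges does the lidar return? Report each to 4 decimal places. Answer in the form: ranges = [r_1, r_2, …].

beam 1: φ=-90°, α=60°
  dir = (cos 60°, sin 60°) = (0.5000, 0.8660); from cell (1,3)
  next x-line at t=0.6400, next y-line at t=0.6235; Δt_x=2.0000, Δt_y=1.1547
    y: enter (1,4) at t=0.6235
    x: enter (2,4) at t=0.6400
    y: enter (2,5) at t=1.7782
    x: enter (3,5) at t=2.6400
    y: enter (3,6) at t=2.9329 ← occupied
  → r_1 = 2.9329
beam 2: φ=0°, α=150°
  dir = (cos 150°, sin 150°) = (-0.8660, 0.5000); from cell (1,3)
  next x-line at t=0.7852, next y-line at t=1.0800; Δt_x=1.1547, Δt_y=2.0000
    x: enter (0,3) at t=0.7852 ← occupied
  → r_2 = 0.7852
beam 3: φ=90°, α=240°
  dir = (cos 240°, sin 240°) = (-0.5000, -0.8660); from cell (1,3)
  next x-line at t=1.3600, next y-line at t=0.5312; Δt_x=2.0000, Δt_y=1.1547
    y: enter (1,2) at t=0.5312
    x: enter (0,2) at t=1.3600 ← occupied
  → r_3 = 1.3600

ranges = [2.9329, 0.7852, 1.3600]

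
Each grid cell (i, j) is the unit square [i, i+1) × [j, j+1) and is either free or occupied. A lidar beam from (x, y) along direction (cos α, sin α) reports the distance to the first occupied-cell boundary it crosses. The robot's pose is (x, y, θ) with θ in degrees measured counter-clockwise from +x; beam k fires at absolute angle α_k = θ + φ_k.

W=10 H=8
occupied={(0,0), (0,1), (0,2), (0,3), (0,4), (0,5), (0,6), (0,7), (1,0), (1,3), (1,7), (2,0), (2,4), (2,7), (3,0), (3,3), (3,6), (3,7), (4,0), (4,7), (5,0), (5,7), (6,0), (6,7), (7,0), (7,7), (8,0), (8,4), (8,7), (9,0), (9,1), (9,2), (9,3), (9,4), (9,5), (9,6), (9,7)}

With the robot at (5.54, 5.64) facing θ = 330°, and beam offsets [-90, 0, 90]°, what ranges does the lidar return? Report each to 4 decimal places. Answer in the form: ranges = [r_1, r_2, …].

beam 1: φ=-90°, α=240°
  direction (-0.5000, -0.8660); cell (5,5); t to first gridline: x 1.0800, y 0.7390 (then +2.0000 / +1.1547)
    (5,4) via y @ 0.7390
    (4,4) via x @ 1.0800
    (4,3) via y @ 1.8937
    (4,2) via y @ 3.0484
    (3,2) via x @ 3.0800
    (3,1) via y @ 4.2031
    (2,1) via x @ 5.0800
    (2,0) via y @ 5.3578  # hit
  → r_1 = 5.3578
beam 2: φ=0°, α=330°
  direction (0.8660, -0.5000); cell (5,5); t to first gridline: x 0.5312, y 1.2800 (then +1.1547 / +2.0000)
    (6,5) via x @ 0.5312
    (6,4) via y @ 1.2800
    (7,4) via x @ 1.6859
    (8,4) via x @ 2.8406  # hit
  → r_2 = 2.8406
beam 3: φ=90°, α=60°
  direction (0.5000, 0.8660); cell (5,5); t to first gridline: x 0.9200, y 0.4157 (then +2.0000 / +1.1547)
    (5,6) via y @ 0.4157
    (6,6) via x @ 0.9200
    (6,7) via y @ 1.5704  # hit
  → r_3 = 1.5704

ranges = [5.3578, 2.8406, 1.5704]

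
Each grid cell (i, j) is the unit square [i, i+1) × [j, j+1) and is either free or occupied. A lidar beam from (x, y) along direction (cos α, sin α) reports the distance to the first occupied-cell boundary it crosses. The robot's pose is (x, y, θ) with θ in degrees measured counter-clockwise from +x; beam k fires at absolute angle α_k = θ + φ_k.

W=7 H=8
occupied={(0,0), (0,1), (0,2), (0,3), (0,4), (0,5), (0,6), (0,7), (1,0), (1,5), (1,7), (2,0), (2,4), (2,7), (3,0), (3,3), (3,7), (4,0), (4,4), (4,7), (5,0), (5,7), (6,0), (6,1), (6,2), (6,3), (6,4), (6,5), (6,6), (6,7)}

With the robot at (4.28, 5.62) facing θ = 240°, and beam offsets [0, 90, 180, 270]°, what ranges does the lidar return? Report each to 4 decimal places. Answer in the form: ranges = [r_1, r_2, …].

beam 1: φ=0°, α=240°
  cosα=-0.5000 sinα=-0.8660 | (4,5) | tMaxX 0.5600 tMaxY 0.7159 | tΔX 2.0000 tΔY 1.1547
    t=0.5600 [x] (3,5)
    t=0.7159 [y] (3,4)
    t=1.8706 [y] (3,3) — stop
  → r_1 = 1.8706
beam 2: φ=90°, α=330°
  cosα=0.8660 sinα=-0.5000 | (4,5) | tMaxX 0.8314 tMaxY 1.2400 | tΔX 1.1547 tΔY 2.0000
    t=0.8314 [x] (5,5)
    t=1.2400 [y] (5,4)
    t=1.9861 [x] (6,4) — stop
  → r_2 = 1.9861
beam 3: φ=180°, α=60°
  cosα=0.5000 sinα=0.8660 | (4,5) | tMaxX 1.4400 tMaxY 0.4388 | tΔX 2.0000 tΔY 1.1547
    t=0.4388 [y] (4,6)
    t=1.4400 [x] (5,6)
    t=1.5935 [y] (5,7) — stop
  → r_3 = 1.5935
beam 4: φ=270°, α=150°
  cosα=-0.8660 sinα=0.5000 | (4,5) | tMaxX 0.3233 tMaxY 0.7600 | tΔX 1.1547 tΔY 2.0000
    t=0.3233 [x] (3,5)
    t=0.7600 [y] (3,6)
    t=1.4780 [x] (2,6)
    t=2.6327 [x] (1,6)
    t=2.7600 [y] (1,7) — stop
  → r_4 = 2.7600

ranges = [1.8706, 1.9861, 1.5935, 2.7600]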